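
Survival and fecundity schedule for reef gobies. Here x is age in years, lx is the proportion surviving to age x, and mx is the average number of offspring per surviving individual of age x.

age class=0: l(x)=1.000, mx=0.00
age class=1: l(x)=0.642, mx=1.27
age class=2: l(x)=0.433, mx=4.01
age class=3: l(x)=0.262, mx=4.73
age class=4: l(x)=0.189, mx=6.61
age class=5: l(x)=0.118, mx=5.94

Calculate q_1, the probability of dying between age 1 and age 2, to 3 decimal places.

q_1 = (l_1 − l_2) / l_1 = (0.642 − 0.433) / 0.642
     = 0.209 / 0.642 = 0.325545… → 0.326

0.326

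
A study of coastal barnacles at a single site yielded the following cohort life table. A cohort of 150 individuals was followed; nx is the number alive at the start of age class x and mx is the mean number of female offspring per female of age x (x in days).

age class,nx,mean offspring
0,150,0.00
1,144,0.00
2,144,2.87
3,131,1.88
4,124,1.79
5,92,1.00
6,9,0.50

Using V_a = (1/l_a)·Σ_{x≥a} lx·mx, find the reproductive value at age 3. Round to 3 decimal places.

4.311

lx = nx/n0 = nx/150: 1, 0.96, 0.96, 0.87333…, 0.82667…, 0.61333…, 0.06
lx·mx for x ≥ 3: 1.641867…, 1.479733…, 0.613333…, 0.03 → sum = 3.764933…
V_3 = 3.764933… / l_3 = 3.764933… / 0.873333… = 4.310992… → 4.311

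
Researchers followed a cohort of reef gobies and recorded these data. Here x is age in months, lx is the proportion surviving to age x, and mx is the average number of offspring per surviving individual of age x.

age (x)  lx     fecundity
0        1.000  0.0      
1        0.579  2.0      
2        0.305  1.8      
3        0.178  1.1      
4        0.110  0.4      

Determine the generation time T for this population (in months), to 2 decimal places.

lx·mx: 0, 1.158, 0.549, 0.1958, 0.044 → R0 = 1.9468
x·lx·mx: 0, 1.158, 1.098, 0.5874, 0.176 → Σ = 3.0194
T = 3.0194 / 1.9468 = 1.550955… → 1.55

1.55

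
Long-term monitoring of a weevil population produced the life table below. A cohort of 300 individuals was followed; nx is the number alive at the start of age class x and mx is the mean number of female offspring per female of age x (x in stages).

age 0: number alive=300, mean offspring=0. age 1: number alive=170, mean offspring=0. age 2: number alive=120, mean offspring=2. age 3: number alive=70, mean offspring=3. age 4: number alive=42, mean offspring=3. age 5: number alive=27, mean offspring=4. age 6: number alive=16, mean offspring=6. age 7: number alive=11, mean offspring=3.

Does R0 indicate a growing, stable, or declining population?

lx = nx/n0 = nx/300: 1, 0.56667…, 0.4, 0.23333…, 0.14, 0.09, 0.05333…, 0.03667…
R0 = Σ lx·mx = 0 + 0 + 0.8 + 0.7… + 0.42 + 0.36 + 0.32… + 0.11… = 2.71…
R0 > 1, so the population is growing.

growing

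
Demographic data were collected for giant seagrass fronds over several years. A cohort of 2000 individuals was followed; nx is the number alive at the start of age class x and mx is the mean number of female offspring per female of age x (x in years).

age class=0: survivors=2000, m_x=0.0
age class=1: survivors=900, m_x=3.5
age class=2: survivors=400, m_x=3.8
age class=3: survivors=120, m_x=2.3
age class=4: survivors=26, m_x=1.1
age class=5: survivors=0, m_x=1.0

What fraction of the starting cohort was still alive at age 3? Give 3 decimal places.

l_3 = n_3/n_0 = 120/2000 = 0.06 → 0.060

0.060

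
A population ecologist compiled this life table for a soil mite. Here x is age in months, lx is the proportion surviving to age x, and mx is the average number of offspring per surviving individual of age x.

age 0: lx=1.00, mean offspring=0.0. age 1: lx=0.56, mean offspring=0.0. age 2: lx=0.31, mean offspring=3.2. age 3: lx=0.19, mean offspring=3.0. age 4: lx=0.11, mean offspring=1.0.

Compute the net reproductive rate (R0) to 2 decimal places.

lx·mx by age: 0, 0, 0.992, 0.57, 0.11
R0 = Σ lx·mx = 1.672 → 1.67

1.67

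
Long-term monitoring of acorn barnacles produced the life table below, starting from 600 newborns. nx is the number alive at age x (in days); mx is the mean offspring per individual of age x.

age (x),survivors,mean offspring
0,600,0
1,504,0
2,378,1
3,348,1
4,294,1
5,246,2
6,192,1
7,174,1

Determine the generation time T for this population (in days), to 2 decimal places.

lx = nx/n0 = nx/600: 1, 0.84, 0.63, 0.58, 0.49, 0.41, 0.32, 0.29
lx·mx: 0, 0, 0.63, 0.58, 0.49, 0.82, 0.32, 0.29 → R0 = 3.13
x·lx·mx: 0, 0, 1.26, 1.74, 1.96, 4.1, 1.92, 2.03 → Σ = 13.01
T = 13.01 / 3.13 = 4.15655… → 4.16

4.16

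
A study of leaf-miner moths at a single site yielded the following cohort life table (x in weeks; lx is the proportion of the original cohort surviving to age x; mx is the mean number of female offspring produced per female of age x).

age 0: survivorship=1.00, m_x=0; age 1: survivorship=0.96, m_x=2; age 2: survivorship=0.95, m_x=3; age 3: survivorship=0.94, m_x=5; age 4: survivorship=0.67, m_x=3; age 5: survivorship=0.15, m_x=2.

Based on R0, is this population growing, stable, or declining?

growing

R0 = Σ lx·mx = 0 + 1.92 + 2.85 + 4.7 + 2.01 + 0.3 = 11.78
R0 > 1, so the population is growing.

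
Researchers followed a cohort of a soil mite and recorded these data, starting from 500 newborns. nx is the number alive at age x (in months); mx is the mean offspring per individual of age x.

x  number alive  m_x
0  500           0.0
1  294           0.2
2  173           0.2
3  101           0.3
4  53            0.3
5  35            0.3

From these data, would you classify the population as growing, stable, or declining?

lx = nx/n0 = nx/500: 1, 0.588, 0.346, 0.202, 0.106, 0.07
R0 = Σ lx·mx = 0 + 0.1176 + 0.0692 + 0.0606 + 0.0318 + 0.021 = 0.3002
R0 < 1, so the population is declining.

declining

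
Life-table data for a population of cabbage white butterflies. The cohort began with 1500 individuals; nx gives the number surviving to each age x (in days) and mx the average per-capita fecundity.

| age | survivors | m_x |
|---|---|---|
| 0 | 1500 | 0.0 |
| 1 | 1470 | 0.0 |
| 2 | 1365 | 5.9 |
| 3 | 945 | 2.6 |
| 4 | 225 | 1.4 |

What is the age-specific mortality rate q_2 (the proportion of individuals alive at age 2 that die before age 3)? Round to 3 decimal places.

0.308

lx = nx/n0 = nx/1500: 1, 0.98, 0.91, 0.63, 0.15
q_2 = (l_2 − l_3) / l_2 = (0.91 − 0.63) / 0.91
     = 0.28 / 0.91 = 0.307692… → 0.308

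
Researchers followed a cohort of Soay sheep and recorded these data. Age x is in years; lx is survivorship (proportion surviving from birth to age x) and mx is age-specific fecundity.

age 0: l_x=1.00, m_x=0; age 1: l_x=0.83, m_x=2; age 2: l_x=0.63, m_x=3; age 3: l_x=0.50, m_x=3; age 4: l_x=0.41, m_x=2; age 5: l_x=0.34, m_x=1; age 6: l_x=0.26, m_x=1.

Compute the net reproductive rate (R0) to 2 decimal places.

6.47

lx·mx by age: 0, 1.66, 1.89, 1.5, 0.82, 0.34, 0.26
R0 = Σ lx·mx = 6.47 → 6.47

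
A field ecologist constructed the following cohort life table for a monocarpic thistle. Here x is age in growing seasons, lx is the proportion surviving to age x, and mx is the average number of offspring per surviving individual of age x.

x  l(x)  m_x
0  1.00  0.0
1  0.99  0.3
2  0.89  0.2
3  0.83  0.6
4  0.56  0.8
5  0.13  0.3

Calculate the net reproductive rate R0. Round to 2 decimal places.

lx·mx by age: 0, 0.297, 0.178, 0.498, 0.448, 0.039
R0 = Σ lx·mx = 1.46 → 1.46

1.46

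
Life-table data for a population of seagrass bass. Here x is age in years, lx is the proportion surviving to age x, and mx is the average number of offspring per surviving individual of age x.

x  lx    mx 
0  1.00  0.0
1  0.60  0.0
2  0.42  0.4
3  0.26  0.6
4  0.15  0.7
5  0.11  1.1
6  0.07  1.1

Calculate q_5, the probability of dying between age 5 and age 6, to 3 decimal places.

q_5 = (l_5 − l_6) / l_5 = (0.11 − 0.07) / 0.11
     = 0.04 / 0.11 = 0.363636… → 0.364

0.364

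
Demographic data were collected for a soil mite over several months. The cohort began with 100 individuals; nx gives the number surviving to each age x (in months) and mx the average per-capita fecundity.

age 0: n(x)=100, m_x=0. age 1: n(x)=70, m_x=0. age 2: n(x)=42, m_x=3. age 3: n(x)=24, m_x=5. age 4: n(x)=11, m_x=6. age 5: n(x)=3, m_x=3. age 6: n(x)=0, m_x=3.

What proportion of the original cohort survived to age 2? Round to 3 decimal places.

l_2 = n_2/n_0 = 42/100 = 0.42 → 0.420

0.420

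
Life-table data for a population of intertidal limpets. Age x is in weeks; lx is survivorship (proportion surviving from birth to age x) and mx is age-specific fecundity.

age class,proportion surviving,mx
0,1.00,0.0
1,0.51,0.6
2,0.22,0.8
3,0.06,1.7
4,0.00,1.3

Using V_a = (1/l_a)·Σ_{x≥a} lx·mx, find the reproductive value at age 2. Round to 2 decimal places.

1.26

lx·mx for x ≥ 2: 0.176, 0.102, 0 → sum = 0.278
V_2 = 0.278 / l_2 = 0.278 / 0.22 = 1.263636… → 1.26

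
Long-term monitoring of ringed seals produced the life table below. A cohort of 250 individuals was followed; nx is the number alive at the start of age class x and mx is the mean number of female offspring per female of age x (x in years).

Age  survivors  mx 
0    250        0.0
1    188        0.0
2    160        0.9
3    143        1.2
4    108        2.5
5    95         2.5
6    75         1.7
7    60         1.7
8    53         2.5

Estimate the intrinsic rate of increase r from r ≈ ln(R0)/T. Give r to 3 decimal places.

lx = nx/n0 = nx/250: 1, 0.752, 0.64, 0.572, 0.432, 0.38, 0.3, 0.24, 0.212
R0 = Σ lx·mx = 0 + 0 + 0.576 + 0.6864 + 1.08 + 0.95 + 0.51 + 0.408 + 0.53 = 4.7404
Σ x·lx·mx = 22.4372; T = 22.4372/4.7404 = 4.73319…
r ≈ ln(R0)/T = ln(4.7404)/4.73319… = 0.32877… → 0.329

0.329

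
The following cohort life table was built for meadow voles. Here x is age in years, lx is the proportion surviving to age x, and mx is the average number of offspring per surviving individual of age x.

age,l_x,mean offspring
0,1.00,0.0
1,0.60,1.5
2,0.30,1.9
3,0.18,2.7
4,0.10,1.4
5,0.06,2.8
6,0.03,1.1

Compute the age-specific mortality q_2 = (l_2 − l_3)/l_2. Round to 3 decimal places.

q_2 = (l_2 − l_3) / l_2 = (0.3 − 0.18) / 0.3
     = 0.12 / 0.3 = 0.4 → 0.400

0.400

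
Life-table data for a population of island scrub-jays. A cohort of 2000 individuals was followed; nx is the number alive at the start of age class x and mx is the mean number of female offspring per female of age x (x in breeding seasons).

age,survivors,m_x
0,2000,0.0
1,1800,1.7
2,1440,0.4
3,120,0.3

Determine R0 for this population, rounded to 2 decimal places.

1.84

lx = nx/n0 = nx/2000: 1, 0.9, 0.72, 0.06
lx·mx by age: 0, 1.53, 0.288, 0.018
R0 = Σ lx·mx = 1.836 → 1.84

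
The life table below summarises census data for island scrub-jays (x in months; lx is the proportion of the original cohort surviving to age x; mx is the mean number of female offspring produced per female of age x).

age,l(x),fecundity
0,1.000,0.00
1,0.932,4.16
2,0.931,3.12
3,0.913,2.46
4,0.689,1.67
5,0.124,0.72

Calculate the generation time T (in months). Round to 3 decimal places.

2.091

lx·mx: 0, 3.87712, 2.90472, 2.24598, 1.15063, 0.08928 → R0 = 10.26773
x·lx·mx: 0, 3.87712, 5.80944, 6.73794, 4.60252, 0.4464 → Σ = 21.47342
T = 21.47342 / 10.26773 = 2.09135… → 2.091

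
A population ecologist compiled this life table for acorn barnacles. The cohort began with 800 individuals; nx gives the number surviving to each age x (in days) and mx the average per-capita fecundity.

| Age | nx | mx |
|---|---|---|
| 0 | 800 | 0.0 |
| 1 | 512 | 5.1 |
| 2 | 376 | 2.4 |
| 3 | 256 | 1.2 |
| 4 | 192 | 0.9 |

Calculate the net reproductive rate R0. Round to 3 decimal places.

4.992

lx = nx/n0 = nx/800: 1, 0.64, 0.47, 0.32, 0.24
lx·mx by age: 0, 3.264, 1.128, 0.384, 0.216
R0 = Σ lx·mx = 4.992 → 4.992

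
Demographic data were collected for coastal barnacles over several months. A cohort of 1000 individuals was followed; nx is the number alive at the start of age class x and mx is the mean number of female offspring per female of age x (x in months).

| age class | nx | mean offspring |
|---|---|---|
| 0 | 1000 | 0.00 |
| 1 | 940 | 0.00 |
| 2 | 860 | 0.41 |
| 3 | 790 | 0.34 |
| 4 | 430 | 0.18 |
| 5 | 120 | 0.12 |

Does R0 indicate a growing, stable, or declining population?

lx = nx/n0 = nx/1000: 1, 0.94, 0.86, 0.79, 0.43, 0.12
R0 = Σ lx·mx = 0 + 0 + 0.3526 + 0.2686 + 0.0774 + 0.0144 = 0.713
R0 < 1, so the population is declining.

declining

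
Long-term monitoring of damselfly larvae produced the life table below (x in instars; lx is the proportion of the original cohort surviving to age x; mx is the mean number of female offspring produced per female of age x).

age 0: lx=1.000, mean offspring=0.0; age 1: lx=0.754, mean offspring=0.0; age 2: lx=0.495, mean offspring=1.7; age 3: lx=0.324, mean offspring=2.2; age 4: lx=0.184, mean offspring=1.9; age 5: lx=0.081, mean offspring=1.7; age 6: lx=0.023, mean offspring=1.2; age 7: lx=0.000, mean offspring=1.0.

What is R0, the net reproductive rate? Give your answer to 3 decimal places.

lx·mx by age: 0, 0, 0.8415, 0.7128, 0.3496, 0.1377, 0.0276, 0
R0 = Σ lx·mx = 2.0692 → 2.069

2.069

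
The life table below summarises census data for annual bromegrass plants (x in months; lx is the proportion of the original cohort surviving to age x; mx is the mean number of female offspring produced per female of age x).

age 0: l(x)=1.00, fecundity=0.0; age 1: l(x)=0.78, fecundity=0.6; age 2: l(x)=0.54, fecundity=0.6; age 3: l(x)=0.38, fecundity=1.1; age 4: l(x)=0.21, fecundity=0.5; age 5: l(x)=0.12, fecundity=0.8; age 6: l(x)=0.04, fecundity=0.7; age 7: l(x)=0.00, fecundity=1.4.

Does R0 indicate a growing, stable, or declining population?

R0 = Σ lx·mx = 0 + 0.468 + 0.324 + 0.418 + 0.105 + 0.096 + 0.028 + 0 = 1.439
R0 > 1, so the population is growing.

growing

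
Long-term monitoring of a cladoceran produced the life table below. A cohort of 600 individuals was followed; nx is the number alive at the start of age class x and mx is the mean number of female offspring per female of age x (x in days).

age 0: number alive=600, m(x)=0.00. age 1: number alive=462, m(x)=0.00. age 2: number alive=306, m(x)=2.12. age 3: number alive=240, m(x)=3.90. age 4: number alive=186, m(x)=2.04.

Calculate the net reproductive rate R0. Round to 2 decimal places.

3.27

lx = nx/n0 = nx/600: 1, 0.77, 0.51, 0.4, 0.31
lx·mx by age: 0, 0, 1.0812, 1.56, 0.6324
R0 = Σ lx·mx = 3.2736 → 3.27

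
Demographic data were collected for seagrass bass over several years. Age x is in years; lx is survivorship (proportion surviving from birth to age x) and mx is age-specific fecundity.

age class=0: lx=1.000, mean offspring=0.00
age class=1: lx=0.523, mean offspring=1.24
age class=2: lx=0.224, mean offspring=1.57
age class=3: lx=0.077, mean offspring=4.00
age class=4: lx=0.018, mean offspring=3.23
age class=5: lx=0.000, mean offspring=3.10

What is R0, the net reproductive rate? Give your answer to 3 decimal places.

1.366

lx·mx by age: 0, 0.64852, 0.35168, 0.308, 0.05814, 0
R0 = Σ lx·mx = 1.36634 → 1.366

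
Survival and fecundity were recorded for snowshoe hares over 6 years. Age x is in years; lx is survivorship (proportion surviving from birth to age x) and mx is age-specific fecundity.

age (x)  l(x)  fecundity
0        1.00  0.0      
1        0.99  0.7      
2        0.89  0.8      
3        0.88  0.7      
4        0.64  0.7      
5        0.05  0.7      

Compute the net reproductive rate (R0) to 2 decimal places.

lx·mx by age: 0, 0.693, 0.712, 0.616, 0.448, 0.035
R0 = Σ lx·mx = 2.504 → 2.50

2.50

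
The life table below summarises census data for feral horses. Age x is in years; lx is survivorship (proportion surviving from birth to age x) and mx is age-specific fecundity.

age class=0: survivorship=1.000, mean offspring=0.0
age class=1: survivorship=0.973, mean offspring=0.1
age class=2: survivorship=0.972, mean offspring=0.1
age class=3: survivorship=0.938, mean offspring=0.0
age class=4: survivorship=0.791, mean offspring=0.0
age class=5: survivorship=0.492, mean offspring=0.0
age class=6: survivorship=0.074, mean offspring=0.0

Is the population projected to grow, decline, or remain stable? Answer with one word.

declining

R0 = Σ lx·mx = 0 + 0.0973 + 0.0972 + 0 + 0 + 0 + 0 = 0.1945
R0 < 1, so the population is declining.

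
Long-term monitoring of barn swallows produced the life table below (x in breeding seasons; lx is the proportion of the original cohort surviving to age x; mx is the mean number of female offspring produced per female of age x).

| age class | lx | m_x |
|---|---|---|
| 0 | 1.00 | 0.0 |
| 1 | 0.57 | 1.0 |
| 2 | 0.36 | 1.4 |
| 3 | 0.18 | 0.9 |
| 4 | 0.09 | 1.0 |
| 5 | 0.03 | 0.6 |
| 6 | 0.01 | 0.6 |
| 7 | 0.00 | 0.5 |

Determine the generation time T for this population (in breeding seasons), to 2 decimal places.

1.89

lx·mx: 0, 0.57, 0.504, 0.162, 0.09, 0.018, 0.006, 0 → R0 = 1.35
x·lx·mx: 0, 0.57, 1.008, 0.486, 0.36, 0.09, 0.036, 0 → Σ = 2.55
T = 2.55 / 1.35 = 1.888889… → 1.89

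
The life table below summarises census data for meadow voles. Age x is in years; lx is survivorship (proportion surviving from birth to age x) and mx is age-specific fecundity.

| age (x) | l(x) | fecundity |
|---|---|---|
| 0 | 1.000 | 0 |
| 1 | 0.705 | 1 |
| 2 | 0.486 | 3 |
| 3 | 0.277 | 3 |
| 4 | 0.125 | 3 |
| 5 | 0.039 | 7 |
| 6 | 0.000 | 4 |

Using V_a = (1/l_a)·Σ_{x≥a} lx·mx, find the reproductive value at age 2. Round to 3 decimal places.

6.043

lx·mx for x ≥ 2: 1.458, 0.831, 0.375, 0.273, 0 → sum = 2.937
V_2 = 2.937 / l_2 = 2.937 / 0.486 = 6.04321… → 6.043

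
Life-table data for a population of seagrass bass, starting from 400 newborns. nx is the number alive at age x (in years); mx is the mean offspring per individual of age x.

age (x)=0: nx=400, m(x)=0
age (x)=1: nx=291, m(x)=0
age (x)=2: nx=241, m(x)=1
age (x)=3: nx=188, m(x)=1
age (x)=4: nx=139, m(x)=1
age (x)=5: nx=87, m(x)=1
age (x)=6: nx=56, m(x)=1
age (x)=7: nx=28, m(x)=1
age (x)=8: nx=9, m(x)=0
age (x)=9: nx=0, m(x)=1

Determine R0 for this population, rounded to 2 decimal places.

1.85

lx = nx/n0 = nx/400: 1, 0.7275, 0.6025, 0.47, 0.3475, 0.2175, 0.14, 0.07, 0.0225, 0
lx·mx by age: 0, 0, 0.6025, 0.47, 0.3475, 0.2175, 0.14, 0.07, 0, 0
R0 = Σ lx·mx = 1.8475 → 1.85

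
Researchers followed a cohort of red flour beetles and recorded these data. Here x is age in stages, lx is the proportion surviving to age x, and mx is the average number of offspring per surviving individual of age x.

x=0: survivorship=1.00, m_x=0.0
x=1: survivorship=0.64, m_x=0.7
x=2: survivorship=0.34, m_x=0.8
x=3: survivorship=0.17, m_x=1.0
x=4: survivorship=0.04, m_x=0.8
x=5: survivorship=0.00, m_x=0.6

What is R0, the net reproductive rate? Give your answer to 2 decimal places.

lx·mx by age: 0, 0.448, 0.272, 0.17, 0.032, 0
R0 = Σ lx·mx = 0.922 → 0.92

0.92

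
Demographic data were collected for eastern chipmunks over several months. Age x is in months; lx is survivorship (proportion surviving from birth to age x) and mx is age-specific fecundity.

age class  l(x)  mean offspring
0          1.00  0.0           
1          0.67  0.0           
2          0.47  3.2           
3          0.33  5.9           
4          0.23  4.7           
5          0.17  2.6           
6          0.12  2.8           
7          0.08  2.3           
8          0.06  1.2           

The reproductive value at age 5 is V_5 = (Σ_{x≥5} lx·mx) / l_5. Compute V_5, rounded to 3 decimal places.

6.082

lx·mx for x ≥ 5: 0.442, 0.336, 0.184, 0.072 → sum = 1.034
V_5 = 1.034 / l_5 = 1.034 / 0.17 = 6.082353… → 6.082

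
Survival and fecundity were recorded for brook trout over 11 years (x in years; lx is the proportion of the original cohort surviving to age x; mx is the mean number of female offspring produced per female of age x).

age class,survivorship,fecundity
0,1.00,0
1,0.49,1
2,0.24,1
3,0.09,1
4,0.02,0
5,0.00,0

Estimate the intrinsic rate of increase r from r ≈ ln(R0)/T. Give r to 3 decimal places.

-0.131

R0 = Σ lx·mx = 0 + 0.49 + 0.24 + 0.09 + 0 + 0 = 0.82
Σ x·lx·mx = 1.24; T = 1.24/0.82 = 1.5122…
r ≈ ln(R0)/T = ln(0.82)/1.5122… = -0.13123… → -0.131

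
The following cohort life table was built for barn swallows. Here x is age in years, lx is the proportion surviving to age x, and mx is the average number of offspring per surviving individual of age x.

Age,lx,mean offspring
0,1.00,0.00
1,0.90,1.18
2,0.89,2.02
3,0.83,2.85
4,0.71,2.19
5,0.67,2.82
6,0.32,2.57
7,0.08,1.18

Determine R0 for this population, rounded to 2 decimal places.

9.59

lx·mx by age: 0, 1.062, 1.7978, 2.3655, 1.5549, 1.8894, 0.8224, 0.0944
R0 = Σ lx·mx = 9.5864 → 9.59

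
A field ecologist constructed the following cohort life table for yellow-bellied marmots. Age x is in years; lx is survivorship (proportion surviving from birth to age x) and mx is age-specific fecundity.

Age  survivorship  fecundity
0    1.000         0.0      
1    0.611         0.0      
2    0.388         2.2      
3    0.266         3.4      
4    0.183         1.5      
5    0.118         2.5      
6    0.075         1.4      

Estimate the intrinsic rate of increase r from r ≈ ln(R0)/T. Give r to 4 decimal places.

R0 = Σ lx·mx = 0 + 0 + 0.8536 + 0.9044 + 0.2745 + 0.295 + 0.105 = 2.4325
Σ x·lx·mx = 7.6234; T = 7.6234/2.4325 = 3.13398…
r ≈ ln(R0)/T = ln(2.4325)/3.13398… = 0.283639… → 0.2836

0.2836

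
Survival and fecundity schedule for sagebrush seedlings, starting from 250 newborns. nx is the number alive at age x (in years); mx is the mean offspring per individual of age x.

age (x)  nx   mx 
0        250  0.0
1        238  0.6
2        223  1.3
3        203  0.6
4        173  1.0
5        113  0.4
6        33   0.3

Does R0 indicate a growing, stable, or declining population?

lx = nx/n0 = nx/250: 1, 0.952, 0.892, 0.812, 0.692, 0.452, 0.132
R0 = Σ lx·mx = 0 + 0.5712 + 1.1596 + 0.4872 + 0.692 + 0.1808 + 0.0396 = 3.1304
R0 > 1, so the population is growing.

growing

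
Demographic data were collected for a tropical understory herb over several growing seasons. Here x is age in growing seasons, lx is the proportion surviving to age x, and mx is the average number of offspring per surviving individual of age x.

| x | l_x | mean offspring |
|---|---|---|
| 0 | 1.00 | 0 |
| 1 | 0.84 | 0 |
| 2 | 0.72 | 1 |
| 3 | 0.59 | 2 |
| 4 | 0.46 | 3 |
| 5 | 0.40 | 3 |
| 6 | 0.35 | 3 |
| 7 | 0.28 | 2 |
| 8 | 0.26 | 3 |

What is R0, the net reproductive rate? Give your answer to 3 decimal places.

6.870

lx·mx by age: 0, 0, 0.72, 1.18, 1.38, 1.2, 1.05, 0.56, 0.78
R0 = Σ lx·mx = 6.87 → 6.870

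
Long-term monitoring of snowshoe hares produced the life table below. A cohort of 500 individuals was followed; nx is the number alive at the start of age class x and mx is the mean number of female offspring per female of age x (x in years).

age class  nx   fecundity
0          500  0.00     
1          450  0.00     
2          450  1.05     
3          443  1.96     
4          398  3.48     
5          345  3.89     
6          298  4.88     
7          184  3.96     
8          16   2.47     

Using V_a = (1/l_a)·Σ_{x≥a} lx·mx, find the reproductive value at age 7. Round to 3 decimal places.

4.175

lx = nx/n0 = nx/500: 1, 0.9, 0.9, 0.886, 0.796, 0.69, 0.596, 0.368, 0.032
lx·mx for x ≥ 7: 1.45728, 0.07904 → sum = 1.53632
V_7 = 1.53632 / l_7 = 1.53632 / 0.368 = 4.174783… → 4.175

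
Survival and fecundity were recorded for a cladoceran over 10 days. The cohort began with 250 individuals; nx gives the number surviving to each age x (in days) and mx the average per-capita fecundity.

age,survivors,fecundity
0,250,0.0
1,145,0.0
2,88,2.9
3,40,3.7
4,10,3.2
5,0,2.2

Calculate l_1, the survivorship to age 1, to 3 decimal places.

0.580

l_1 = n_1/n_0 = 145/250 = 0.58 → 0.580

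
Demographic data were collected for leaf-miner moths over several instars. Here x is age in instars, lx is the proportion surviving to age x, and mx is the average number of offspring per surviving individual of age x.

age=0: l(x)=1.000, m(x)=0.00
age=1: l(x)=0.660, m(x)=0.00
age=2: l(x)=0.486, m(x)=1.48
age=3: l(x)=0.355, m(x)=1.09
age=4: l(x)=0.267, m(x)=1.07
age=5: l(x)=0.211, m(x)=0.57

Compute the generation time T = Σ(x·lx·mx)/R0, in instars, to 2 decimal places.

2.87

lx·mx: 0, 0, 0.71928, 0.38695, 0.28569, 0.12027 → R0 = 1.51219
x·lx·mx: 0, 0, 1.43856, 1.16085, 1.14276, 0.60135 → Σ = 4.34352
T = 4.34352 / 1.51219 = 2.872337… → 2.87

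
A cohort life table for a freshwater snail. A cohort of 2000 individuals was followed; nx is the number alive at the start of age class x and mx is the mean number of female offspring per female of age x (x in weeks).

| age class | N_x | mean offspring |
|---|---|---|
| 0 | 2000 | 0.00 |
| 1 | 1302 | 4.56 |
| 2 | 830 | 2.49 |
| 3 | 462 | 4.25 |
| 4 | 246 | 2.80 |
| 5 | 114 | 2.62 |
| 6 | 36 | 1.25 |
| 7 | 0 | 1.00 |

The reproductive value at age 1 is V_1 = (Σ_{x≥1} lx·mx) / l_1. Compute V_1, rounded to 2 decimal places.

8.45

lx = nx/n0 = nx/2000: 1, 0.651, 0.415, 0.231, 0.123, 0.057, 0.018, 0
lx·mx for x ≥ 1: 2.96856, 1.03335, 0.98175, 0.3444, 0.14934, 0.0225, 0 → sum = 5.4999
V_1 = 5.4999 / l_1 = 5.4999 / 0.651 = 8.448387… → 8.45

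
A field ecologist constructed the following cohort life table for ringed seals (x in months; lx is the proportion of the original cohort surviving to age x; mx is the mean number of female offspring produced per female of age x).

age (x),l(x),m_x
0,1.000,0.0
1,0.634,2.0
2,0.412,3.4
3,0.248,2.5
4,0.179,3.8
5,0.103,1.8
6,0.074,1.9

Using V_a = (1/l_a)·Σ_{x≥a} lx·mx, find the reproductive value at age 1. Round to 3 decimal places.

lx·mx for x ≥ 1: 1.268, 1.4008, 0.62, 0.6802, 0.1854, 0.1406 → sum = 4.295
V_1 = 4.295 / l_1 = 4.295 / 0.634 = 6.774448… → 6.774

6.774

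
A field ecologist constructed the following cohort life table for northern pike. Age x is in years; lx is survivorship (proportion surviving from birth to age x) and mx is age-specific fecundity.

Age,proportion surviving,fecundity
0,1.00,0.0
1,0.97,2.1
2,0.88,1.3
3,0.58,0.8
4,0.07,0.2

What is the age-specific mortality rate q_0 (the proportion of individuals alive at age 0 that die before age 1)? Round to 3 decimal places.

q_0 = (l_0 − l_1) / l_0 = (1 − 0.97) / 1
     = 0.03 / 1 = 0.03 → 0.030

0.030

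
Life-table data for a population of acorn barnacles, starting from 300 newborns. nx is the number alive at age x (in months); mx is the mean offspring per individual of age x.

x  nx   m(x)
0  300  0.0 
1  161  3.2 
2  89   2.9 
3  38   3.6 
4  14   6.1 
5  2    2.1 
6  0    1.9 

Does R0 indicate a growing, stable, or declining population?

growing

lx = nx/n0 = nx/300: 1, 0.53667…, 0.29667…, 0.12667…, 0.04667…, 0.00667…, 0
R0 = Σ lx·mx = 0 + 1.717333… + 0.860333… + 0.456… + 0.284667… + 0.014… + 0 = 3.332333…
R0 > 1, so the population is growing.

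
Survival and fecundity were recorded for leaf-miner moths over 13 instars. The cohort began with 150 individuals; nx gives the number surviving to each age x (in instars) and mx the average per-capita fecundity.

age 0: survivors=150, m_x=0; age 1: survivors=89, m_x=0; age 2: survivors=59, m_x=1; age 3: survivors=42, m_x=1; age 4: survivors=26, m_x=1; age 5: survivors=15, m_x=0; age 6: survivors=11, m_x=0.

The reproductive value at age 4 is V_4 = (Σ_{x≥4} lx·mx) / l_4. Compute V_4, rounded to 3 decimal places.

1.000

lx = nx/n0 = nx/150: 1, 0.59333…, 0.39333…, 0.28, 0.17333…, 0.1, 0.07333…
lx·mx for x ≥ 4: 0.173333…, 0, 0 → sum = 0.173333…
V_4 = 0.173333… / l_4 = 0.173333… / 0.173333… = 1 → 1.000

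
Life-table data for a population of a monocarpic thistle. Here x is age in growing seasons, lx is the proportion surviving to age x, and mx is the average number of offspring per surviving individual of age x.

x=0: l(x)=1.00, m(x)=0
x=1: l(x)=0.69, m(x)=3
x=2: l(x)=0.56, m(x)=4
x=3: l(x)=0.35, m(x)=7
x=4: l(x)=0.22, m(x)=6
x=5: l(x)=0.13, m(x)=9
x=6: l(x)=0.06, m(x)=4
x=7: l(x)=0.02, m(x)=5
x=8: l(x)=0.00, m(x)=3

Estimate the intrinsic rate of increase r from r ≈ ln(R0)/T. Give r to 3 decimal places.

R0 = Σ lx·mx = 0 + 2.07 + 2.24 + 2.45 + 1.32 + 1.17 + 0.24 + 0.1 + 0 = 9.59
Σ x·lx·mx = 27.17; T = 27.17/9.59 = 2.83316…
r ≈ ln(R0)/T = ln(9.59)/2.83316… = 0.79795… → 0.798

0.798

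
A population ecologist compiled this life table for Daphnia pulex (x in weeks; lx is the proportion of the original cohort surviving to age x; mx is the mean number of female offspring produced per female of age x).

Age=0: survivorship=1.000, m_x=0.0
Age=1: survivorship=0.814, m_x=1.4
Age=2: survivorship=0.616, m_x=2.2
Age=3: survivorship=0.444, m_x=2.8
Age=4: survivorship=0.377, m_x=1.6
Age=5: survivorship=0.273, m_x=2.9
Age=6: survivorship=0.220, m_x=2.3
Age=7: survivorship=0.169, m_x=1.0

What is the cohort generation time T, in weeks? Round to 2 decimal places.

3.13

lx·mx: 0, 1.1396, 1.3552, 1.2432, 0.6032, 0.7917, 0.506, 0.169 → R0 = 5.8079
x·lx·mx: 0, 1.1396, 2.7104, 3.7296, 2.4128, 3.9585, 3.036, 1.183 → Σ = 18.1699
T = 18.1699 / 5.8079 = 3.12848… → 3.13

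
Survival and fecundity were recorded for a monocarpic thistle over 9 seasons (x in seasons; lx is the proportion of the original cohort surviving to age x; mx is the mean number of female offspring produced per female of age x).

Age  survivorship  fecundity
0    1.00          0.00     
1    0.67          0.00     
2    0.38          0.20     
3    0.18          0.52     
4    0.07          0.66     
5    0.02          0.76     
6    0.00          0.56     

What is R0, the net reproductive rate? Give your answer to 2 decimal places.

0.23

lx·mx by age: 0, 0, 0.076, 0.0936, 0.0462, 0.0152, 0
R0 = Σ lx·mx = 0.231 → 0.23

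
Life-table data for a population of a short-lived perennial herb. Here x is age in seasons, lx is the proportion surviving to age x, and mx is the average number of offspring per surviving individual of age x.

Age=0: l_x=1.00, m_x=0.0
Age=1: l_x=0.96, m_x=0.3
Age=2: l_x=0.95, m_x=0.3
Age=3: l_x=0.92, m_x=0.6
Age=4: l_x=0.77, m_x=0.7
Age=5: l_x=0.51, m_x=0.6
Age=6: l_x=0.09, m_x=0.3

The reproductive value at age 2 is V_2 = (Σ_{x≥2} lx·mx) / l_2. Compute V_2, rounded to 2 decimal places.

1.80

lx·mx for x ≥ 2: 0.285, 0.552, 0.539, 0.306, 0.027 → sum = 1.709
V_2 = 1.709 / l_2 = 1.709 / 0.95 = 1.798947… → 1.80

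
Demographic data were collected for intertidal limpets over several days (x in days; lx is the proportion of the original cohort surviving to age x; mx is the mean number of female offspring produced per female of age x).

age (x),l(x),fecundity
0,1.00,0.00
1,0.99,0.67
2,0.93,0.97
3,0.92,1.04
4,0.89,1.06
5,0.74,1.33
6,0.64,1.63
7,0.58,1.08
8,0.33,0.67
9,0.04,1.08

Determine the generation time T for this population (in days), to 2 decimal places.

4.20

lx·mx: 0, 0.6633, 0.9021, 0.9568, 0.9434, 0.9842, 1.0432, 0.6264, 0.2211, 0.0432 → R0 = 6.3837
x·lx·mx: 0, 0.6633, 1.8042, 2.8704, 3.7736, 4.921, 6.2592, 4.3848, 1.7688, 0.3888 → Σ = 26.8341
T = 26.8341 / 6.3837 = 4.203534… → 4.20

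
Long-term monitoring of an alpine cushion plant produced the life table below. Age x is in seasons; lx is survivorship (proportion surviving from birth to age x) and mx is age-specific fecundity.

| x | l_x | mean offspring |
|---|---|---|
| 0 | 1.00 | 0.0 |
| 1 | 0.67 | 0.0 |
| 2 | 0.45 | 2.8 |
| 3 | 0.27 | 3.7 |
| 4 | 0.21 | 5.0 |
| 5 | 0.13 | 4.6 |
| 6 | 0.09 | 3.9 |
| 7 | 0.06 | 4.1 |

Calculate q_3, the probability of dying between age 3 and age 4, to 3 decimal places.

q_3 = (l_3 − l_4) / l_3 = (0.27 − 0.21) / 0.27
     = 0.06 / 0.27 = 0.222222… → 0.222

0.222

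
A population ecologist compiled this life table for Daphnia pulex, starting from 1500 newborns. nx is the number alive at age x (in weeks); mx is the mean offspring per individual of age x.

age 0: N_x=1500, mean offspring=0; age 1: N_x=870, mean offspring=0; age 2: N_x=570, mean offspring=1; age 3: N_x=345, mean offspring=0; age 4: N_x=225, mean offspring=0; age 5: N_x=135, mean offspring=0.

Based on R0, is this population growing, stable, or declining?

lx = nx/n0 = nx/1500: 1, 0.58, 0.38, 0.23, 0.15, 0.09
R0 = Σ lx·mx = 0 + 0 + 0.38 + 0 + 0 + 0 = 0.38
R0 < 1, so the population is declining.

declining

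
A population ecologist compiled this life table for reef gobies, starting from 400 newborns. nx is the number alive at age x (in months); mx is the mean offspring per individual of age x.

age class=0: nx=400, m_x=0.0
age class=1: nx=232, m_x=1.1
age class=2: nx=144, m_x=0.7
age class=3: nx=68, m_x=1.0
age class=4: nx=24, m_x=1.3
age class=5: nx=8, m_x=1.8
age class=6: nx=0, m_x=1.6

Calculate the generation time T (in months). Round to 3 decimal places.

lx = nx/n0 = nx/400: 1, 0.58, 0.36, 0.17, 0.06, 0.02, 0
lx·mx: 0, 0.638, 0.252, 0.17, 0.078, 0.036, 0 → R0 = 1.174
x·lx·mx: 0, 0.638, 0.504, 0.51, 0.312, 0.18, 0 → Σ = 2.144
T = 2.144 / 1.174 = 1.826235… → 1.826

1.826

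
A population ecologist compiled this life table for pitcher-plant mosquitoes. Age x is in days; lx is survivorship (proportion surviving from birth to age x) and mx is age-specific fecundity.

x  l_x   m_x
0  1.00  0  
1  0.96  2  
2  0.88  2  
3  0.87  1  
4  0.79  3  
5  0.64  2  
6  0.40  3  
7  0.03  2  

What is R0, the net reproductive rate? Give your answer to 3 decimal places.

lx·mx by age: 0, 1.92, 1.76, 0.87, 2.37, 1.28, 1.2, 0.06
R0 = Σ lx·mx = 9.46 → 9.460

9.460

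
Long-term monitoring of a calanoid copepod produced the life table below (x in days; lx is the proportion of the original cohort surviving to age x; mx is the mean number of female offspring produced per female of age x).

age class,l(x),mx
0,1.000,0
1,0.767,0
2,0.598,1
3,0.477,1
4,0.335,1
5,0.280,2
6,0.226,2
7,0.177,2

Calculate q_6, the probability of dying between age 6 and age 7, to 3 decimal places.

q_6 = (l_6 − l_7) / l_6 = (0.226 − 0.177) / 0.226
     = 0.049 / 0.226 = 0.216814… → 0.217

0.217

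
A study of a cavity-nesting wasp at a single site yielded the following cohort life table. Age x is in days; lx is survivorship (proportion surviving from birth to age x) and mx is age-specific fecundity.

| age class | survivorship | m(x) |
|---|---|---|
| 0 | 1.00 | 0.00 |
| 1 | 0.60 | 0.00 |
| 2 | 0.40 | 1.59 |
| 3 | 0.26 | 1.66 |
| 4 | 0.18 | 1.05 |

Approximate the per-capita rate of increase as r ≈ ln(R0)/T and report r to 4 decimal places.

0.0864

R0 = Σ lx·mx = 0 + 0 + 0.636 + 0.4316 + 0.189 = 1.2566
Σ x·lx·mx = 3.3228; T = 3.3228/1.2566 = 2.64428…
r ≈ ln(R0)/T = ln(1.2566)/2.64428… = 0.086379… → 0.0864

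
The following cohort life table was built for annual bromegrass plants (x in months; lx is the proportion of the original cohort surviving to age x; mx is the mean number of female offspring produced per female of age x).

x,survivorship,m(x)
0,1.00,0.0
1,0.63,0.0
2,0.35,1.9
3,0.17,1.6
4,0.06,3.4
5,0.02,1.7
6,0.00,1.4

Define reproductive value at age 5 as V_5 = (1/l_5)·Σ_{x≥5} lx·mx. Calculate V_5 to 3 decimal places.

1.700

lx·mx for x ≥ 5: 0.034, 0 → sum = 0.034
V_5 = 0.034 / l_5 = 0.034 / 0.02 = 1.7 → 1.700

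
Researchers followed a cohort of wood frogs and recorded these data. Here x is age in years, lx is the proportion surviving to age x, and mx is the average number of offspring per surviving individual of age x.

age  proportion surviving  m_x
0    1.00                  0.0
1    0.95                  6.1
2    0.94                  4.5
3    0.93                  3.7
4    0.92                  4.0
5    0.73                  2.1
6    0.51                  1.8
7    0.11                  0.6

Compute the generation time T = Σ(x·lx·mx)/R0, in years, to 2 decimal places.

lx·mx: 0, 5.795, 4.23, 3.441, 3.68, 1.533, 0.918, 0.066 → R0 = 19.663
x·lx·mx: 0, 5.795, 8.46, 10.323, 14.72, 7.665, 5.508, 0.462 → Σ = 52.933
T = 52.933 / 19.663 = 2.69201… → 2.69

2.69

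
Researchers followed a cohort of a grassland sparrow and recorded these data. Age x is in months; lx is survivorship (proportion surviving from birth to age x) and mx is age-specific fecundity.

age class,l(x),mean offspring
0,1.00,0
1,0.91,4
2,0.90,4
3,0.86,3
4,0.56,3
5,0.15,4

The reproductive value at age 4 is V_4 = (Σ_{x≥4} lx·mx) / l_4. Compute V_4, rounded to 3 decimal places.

lx·mx for x ≥ 4: 1.68, 0.6 → sum = 2.28
V_4 = 2.28 / l_4 = 2.28 / 0.56 = 4.071429… → 4.071

4.071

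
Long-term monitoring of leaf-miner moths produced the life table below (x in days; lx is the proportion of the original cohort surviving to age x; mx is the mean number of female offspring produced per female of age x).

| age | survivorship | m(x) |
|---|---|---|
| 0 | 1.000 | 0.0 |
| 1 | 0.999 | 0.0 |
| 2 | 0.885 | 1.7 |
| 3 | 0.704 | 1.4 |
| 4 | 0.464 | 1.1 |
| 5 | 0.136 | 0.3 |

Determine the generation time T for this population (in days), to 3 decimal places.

2.700

lx·mx: 0, 0, 1.5045, 0.9856, 0.5104, 0.0408 → R0 = 3.0413
x·lx·mx: 0, 0, 3.009, 2.9568, 2.0416, 0.204 → Σ = 8.2114
T = 8.2114 / 3.0413 = 2.699964… → 2.700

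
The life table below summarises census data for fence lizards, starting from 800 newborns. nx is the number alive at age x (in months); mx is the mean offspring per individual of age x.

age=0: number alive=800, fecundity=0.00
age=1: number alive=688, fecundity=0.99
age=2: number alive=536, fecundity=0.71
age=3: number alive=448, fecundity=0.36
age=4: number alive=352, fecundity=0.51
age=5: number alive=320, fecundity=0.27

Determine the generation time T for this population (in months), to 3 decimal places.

2.066

lx = nx/n0 = nx/800: 1, 0.86, 0.67, 0.56, 0.44, 0.4
lx·mx: 0, 0.8514, 0.4757, 0.2016, 0.2244, 0.108 → R0 = 1.8611
x·lx·mx: 0, 0.8514, 0.9514, 0.6048, 0.8976, 0.54 → Σ = 3.8452
T = 3.8452 / 1.8611 = 2.06609… → 2.066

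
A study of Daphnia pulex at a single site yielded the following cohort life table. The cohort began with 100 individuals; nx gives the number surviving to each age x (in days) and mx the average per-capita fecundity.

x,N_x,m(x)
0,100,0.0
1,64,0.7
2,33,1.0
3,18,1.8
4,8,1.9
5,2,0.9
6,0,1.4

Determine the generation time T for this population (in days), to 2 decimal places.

2.18

lx = nx/n0 = nx/100: 1, 0.64, 0.33, 0.18, 0.08, 0.02, 0
lx·mx: 0, 0.448, 0.33, 0.324, 0.152, 0.018, 0 → R0 = 1.272
x·lx·mx: 0, 0.448, 0.66, 0.972, 0.608, 0.09, 0 → Σ = 2.778
T = 2.778 / 1.272 = 2.183962… → 2.18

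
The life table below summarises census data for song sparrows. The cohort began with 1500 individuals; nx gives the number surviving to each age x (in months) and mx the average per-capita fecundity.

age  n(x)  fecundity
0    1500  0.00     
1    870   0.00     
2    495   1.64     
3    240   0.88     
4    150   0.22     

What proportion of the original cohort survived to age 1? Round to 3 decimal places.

l_1 = n_1/n_0 = 870/1500 = 0.58 → 0.580

0.580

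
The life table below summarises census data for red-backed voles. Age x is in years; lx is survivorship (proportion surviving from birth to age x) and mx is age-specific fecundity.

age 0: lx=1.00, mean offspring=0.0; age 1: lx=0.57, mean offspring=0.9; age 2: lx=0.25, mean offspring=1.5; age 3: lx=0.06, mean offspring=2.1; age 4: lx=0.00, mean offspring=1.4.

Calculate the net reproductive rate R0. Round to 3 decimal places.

1.014

lx·mx by age: 0, 0.513, 0.375, 0.126, 0
R0 = Σ lx·mx = 1.014 → 1.014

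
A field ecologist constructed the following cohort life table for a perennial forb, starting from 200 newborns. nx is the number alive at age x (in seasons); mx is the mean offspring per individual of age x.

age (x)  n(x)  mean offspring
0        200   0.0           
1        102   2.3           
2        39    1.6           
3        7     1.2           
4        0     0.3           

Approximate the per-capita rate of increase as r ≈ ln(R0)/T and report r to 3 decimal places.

lx = nx/n0 = nx/200: 1, 0.51, 0.195, 0.035, 0
R0 = Σ lx·mx = 0 + 1.173 + 0.312 + 0.042 + 0 = 1.527
Σ x·lx·mx = 1.923; T = 1.923/1.527 = 1.25933…
r ≈ ln(R0)/T = ln(1.527)/1.25933… = 0.33613… → 0.336

0.336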